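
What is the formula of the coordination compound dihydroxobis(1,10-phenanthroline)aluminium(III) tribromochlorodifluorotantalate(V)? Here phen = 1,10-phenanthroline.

Cation [Al…]: ligand charges -2, Al(III) ⇒ ion charge 1+.
Anion [Ta…]: ligand charges -6, Ta(V) ⇒ ion charge 1−.
One 1+ cation balances one 1− anion.

[Al(OH)2(phen)2][TaBr3ClF2]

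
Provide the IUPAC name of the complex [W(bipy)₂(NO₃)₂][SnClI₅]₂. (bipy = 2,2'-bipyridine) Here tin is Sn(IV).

bis(2,2'-bipyridine)dinitratotungsten(VI) chloropentaiodostannate(IV)

Both ions are complex: the cation is named first with the plain metal name, the anion second with the -ate form; each ion's ligands are alphabetised independently.
Sn is given as +4; the anion's ligand charges sum to -6, so the complex anion is 2−.
With 2 anions per cation, the cation must be 2×2 = 4+.
Cation: ligand charges sum to -2; for the ion to be 4+, W = +6.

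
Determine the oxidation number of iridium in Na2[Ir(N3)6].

2 sodium outside the brackets (+1 each) → the complex ion is 2−.
Ligand charges: 6×N3 = -6; sum -6.
Ir + (-6) = 2− ⇒ Ir is +4.

+4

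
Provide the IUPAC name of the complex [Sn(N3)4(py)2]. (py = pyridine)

There is no counter-ion, so the complex is neutral overall.
Ligand charges: 2×pyridine (neutral), 4×azido (-1 each); total -4. So Sn + (-4) = 0, giving Sn = +4.
Ligands are named alphabetically: azido before pyridine.

tetraazidobis(pyridine)tin(IV)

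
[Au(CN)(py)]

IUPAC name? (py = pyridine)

There is no counter-ion, so the complex is neutral overall.
Ligand charges: 1×cyano (-1 each), 1×pyridine (neutral); total -1. So Au + (-1) = 0, giving Au = +1.
Ligands are named alphabetically: cyano before pyridine.

cyano(pyridine)gold(I)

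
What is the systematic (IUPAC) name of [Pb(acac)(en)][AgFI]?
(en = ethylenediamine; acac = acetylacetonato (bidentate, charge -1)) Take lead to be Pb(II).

(acetylacetonato)(ethylenediamine)lead(II) fluoroiodoargentate(I)

Both ions are complex: the cation is named first with the plain metal name, the anion second with the -ate form; each ion's ligands are alphabetised independently.
Pb is given as +2; the cation's ligand charges sum to -1, so the complex cation is 1+.
A 1:1 salt means the anion carries the equal and opposite charge, 1−.
Anion: ligand charges sum to -2; for the ion to be 1−, Ag = +1.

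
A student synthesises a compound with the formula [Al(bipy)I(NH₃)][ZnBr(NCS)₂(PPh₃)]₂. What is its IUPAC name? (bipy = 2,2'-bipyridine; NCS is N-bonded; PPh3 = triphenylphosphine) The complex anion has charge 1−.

ammine(2,2'-bipyridine)iodoaluminium(III) bromodiisothiocyanato(triphenylphosphine)zincate(II)

The complex anion is given as 1−; its ligand charges sum to -3, so Zn = +2.
With 2 anions per cation, the cation must be 2×1 = 2+.
Cation: ligand charges sum to -1; for the ion to be 2+, Al = +3.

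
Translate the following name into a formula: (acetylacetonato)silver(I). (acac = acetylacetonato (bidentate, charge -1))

Ligands: 1 acetylacetonato (acac, -1). Ligand charge sum = -1.
With Ag in oxidation state +1, the complex ion is [Ag...].

[Ag(acac)]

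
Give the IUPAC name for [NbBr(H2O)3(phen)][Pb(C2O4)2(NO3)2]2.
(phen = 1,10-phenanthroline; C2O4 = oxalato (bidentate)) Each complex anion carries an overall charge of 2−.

triaquabromo(1,10-phenanthroline)niobium(V) dinitratodioxalatoplumbate(IV)

Both ions are complex: the cation is named first with the plain metal name, the anion second with the -ate form; each ion's ligands are alphabetised independently.
The complex anion is given as 2−; its ligand charges sum to -6, so Pb = +4.
With 2 anions per cation, the cation must be 2×2 = 4+.
Cation: ligand charges sum to -1; for the ion to be 4+, Nb = +5.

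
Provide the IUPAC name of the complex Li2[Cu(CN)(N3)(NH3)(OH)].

The 2 lithium counter-ions carry a total charge of +2, so each complex ion is 2−.
Ligand charges: 1×ammine (neutral), 1×hydroxo (-1 each), 1×azido (-1 each), 1×cyano (-1 each); total -3. So Cu + (-3) = 2−, giving Cu = +1.
The complex ion is anionic, so copper takes the -ate form cuprate(I).

lithium ammineazidocyanohydroxocuprate(I)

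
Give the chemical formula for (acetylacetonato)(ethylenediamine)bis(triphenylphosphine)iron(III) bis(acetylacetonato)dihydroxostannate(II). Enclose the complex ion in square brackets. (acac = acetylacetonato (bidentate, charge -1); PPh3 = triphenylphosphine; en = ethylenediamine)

Cation [Fe…]: ligand charges -1, Fe(III) ⇒ ion charge 2+.
Anion [Sn…]: ligand charges -4, Sn(II) ⇒ ion charge 2−.
One 2+ cation balances one 2− anion.

[Fe(acac)(en)(PPh3)2][Sn(acac)2(OH)2]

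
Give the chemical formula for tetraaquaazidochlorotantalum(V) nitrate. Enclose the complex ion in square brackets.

[TaCl(H2O)4(N3)](NO3)3

Ligands: 1 chloro (Cl, -1), 4 aqua (H2O, neutral), 1 azido (N3, -1). Ligand charge sum = -2.
With Ta in oxidation state +5, the complex ion is [Ta...]^3+.
Charge balance with nitrate (-1) requires 1 complex ion per 3 nitrate.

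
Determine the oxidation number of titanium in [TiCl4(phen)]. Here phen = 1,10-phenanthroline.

+4

No counter-ion: the bracketed complex is neutral.
Ligand charges: 4×Cl = -4; 1×phen neutral; sum -4.
Ti + (-4) = 0 ⇒ Ti is +4.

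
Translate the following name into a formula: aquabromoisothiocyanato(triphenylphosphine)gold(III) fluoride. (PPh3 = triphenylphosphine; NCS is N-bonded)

Ligands: 1 triphenylphosphine (PPh3, neutral), 1 isothiocyanato (NCS, -1), 1 bromo (Br, -1), 1 aqua (H2O, neutral). Ligand charge sum = -2.
With Au in oxidation state +3, the complex ion is [Au...]^1+.
Charge balance with fluoride (-1) requires 1 complex ion per 1 fluoride.

[AuBr(H2O)(NCS)(PPh3)]F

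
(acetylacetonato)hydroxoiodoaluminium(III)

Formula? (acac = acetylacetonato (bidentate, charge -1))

Ligands: 1 hydroxo (OH, -1), 1 iodo (I, -1), 1 acetylacetonato (acac, -1). Ligand charge sum = -3.
With Al in oxidation state +3, the complex ion is [Al...].

[Al(acac)I(OH)]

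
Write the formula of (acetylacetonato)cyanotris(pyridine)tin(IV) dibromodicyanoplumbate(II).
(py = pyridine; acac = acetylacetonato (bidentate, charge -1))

[Sn(acac)(CN)(py)3][PbBr2(CN)2]

Cation [Sn…]: ligand charges -2, Sn(IV) ⇒ ion charge 2+.
Anion [Pb…]: ligand charges -4, Pb(II) ⇒ ion charge 2−.
One 2+ cation balances one 2− anion.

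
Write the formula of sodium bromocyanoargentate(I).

Na[AgBr(CN)]

Ligands: 1 bromo (Br, -1), 1 cyano (CN, -1). Ligand charge sum = -2.
With Ag in oxidation state +1, the complex ion is [Ag...]^1−.
Charge balance with sodium (+1) requires 1 complex ion per 1 sodium.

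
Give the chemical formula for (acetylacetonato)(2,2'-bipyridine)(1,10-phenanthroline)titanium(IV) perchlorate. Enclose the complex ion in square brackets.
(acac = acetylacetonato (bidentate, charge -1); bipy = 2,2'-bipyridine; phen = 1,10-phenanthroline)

Ligands: 1 acetylacetonato (acac, -1), 1 2,2'-bipyridine (bipy, neutral), 1 1,10-phenanthroline (phen, neutral). Ligand charge sum = -1.
Charge balance with perchlorate (-1) requires 1 complex ion per 3 perchlorate.

[Ti(acac)(bipy)(phen)](ClO4)3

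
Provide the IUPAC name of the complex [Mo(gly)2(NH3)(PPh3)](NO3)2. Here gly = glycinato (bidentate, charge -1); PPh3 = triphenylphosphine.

The 2 nitrate counter-ions carry a total charge of -2, so each complex ion is 2+.
Ligand charges: 1×ammine (neutral), 2×glycinato (-1 each), 1×triphenylphosphine (neutral); total -2. So Mo + (-2) = 2+, giving Mo = +4.
Ligands are named alphabetically: ammine before glycinato before triphenylphosphine.

amminebis(glycinato)(triphenylphosphine)molybdenum(IV) nitrate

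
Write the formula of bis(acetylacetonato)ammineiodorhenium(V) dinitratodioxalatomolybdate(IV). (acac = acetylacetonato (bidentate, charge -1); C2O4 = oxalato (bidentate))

Cation [Re…]: ligand charges -3, Re(V) ⇒ ion charge 2+.
Anion [Mo…]: ligand charges -6, Mo(IV) ⇒ ion charge 2−.

[Re(acac)2I(NH3)][Mo(C2O4)2(NO3)2]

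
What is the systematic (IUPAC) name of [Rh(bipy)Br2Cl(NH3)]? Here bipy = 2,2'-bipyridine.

There is no counter-ion, so the complex is neutral overall.
Ligand charges: 1×chloro (-1 each), 2×bromo (-1 each), 1×2,2'-bipyridine (neutral), 1×ammine (neutral); total -3. So Rh + (-3) = 0, giving Rh = +3.
Ligands are named alphabetically: ammine before bipyridine before bromo before chloro.

ammine(2,2'-bipyridine)dibromochlororhodium(III)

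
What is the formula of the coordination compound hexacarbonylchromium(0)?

Ligands: 6 carbonyl (CO, neutral). Ligand charge sum = 0.
With Cr in oxidation state 0, the complex ion is [Cr...].

[Cr(CO)6]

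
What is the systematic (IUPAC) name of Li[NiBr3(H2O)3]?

The 1 lithium counter-ion carries a total charge of +1, so each complex ion is 1−.
Ligand charges: 3×aqua (neutral), 3×bromo (-1 each); total -3. So Ni + (-3) = 1−, giving Ni = +2.
Ligands are named alphabetically: aqua before bromo.
The complex ion is anionic, so nickel takes the -ate form nickelate(II).

lithium triaquatribromonickelate(II)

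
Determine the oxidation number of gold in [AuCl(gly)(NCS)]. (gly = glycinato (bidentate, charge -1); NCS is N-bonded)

+3

No counter-ion: the bracketed complex is neutral.
Ligand charges: 1×Cl = -1; 1×gly = -1; 1×NCS = -1; sum -3.
Au + (-3) = 0 ⇒ Au is +3.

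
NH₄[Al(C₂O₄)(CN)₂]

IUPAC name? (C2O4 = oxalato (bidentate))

ammonium dicyanooxalatoaluminate(III)

The 1 ammonium counter-ion carries a total charge of +1, so each complex ion is 1−.
Ligand charges: 2×cyano (-1 each), 1×oxalato (-2 each); total -4. So Al + (-4) = 1−, giving Al = +3.
Ligands are named alphabetically: cyano before oxalato.
The complex ion is anionic, so aluminium takes the -ate form aluminate(III).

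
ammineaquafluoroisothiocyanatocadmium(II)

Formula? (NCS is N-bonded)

[CdF(H2O)(NCS)(NH3)]

Ligands: 1 aqua (H2O, neutral), 1 ammine (NH3, neutral), 1 isothiocyanato (NCS, -1), 1 fluoro (F, -1). Ligand charge sum = -2.
With Cd in oxidation state +2, the complex ion is [Cd...].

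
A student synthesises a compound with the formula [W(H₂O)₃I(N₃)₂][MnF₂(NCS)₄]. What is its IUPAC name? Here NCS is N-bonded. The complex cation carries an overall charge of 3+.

The complex cation is given as 3+; its ligand charges sum to -3, so W = +6.
A 1:1 salt means the anion carries the equal and opposite charge, 3−.
Anion: ligand charges sum to -6; for the ion to be 3−, Mn = +3.

triaquadiazidoiodotungsten(VI) difluorotetraisothiocyanatomanganate(III)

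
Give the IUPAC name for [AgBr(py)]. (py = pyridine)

There is no counter-ion, so the complex is neutral overall.
Ligand charges: 1×pyridine (neutral), 1×bromo (-1 each); total -1. So Ag + (-1) = 0, giving Ag = +1.
Ligands are named alphabetically: bromo before pyridine.

bromo(pyridine)silver(I)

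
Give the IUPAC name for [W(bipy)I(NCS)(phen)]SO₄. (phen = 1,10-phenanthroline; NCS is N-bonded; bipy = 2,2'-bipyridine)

(2,2'-bipyridine)iodoisothiocyanato(1,10-phenanthroline)tungsten(IV) sulfate

The 1 sulfate counter-ion carries a total charge of -2, so each complex ion is 2+.
Ligand charges: 1×1,10-phenanthroline (neutral), 1×iodo (-1 each), 1×isothiocyanato (-1 each), 1×2,2'-bipyridine (neutral); total -2. So W + (-2) = 2+, giving W = +4.
Ligands are named alphabetically: bipyridine before iodo before isothiocyanato before phenanthroline.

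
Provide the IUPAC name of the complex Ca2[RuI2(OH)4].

calcium tetrahydroxodiiodoruthenate(II)

The 2 calcium counter-ions carry a total charge of +4, so each complex ion is 4−.
Ligand charges: 2×iodo (-1 each), 4×hydroxo (-1 each); total -6. So Ru + (-6) = 4−, giving Ru = +2.
Ligands are named alphabetically: hydroxo before iodo.
The complex ion is anionic, so ruthenium takes the -ate form ruthenate(II).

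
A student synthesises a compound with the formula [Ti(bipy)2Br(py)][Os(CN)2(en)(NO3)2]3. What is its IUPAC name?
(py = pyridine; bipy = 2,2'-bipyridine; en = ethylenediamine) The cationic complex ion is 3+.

bis(2,2'-bipyridine)bromo(pyridine)titanium(IV) dicyano(ethylenediamine)dinitratoosmate(III)

The complex cation is given as 3+; its ligand charges sum to -1, so Ti = +4.
With 3 anions per cation, each anion must be 3/3 = 1−.
Anion: ligand charges sum to -4; for the ion to be 1−, Os = +3.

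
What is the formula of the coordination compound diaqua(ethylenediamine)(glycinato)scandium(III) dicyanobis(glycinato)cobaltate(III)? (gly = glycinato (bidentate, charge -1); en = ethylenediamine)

Cation [Sc…]: ligand charges -1, Sc(III) ⇒ ion charge 2+.
Anion [Co…]: ligand charges -4, Co(III) ⇒ ion charge 1−.
One 2+ cation requires 2 of the 1− anion.

[Sc(en)(gly)(H2O)2][Co(CN)2(gly)2]2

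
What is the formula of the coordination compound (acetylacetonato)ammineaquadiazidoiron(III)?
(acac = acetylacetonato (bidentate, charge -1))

Ligands: 1 ammine (NH3, neutral), 2 azido (N3, -1), 1 aqua (H2O, neutral), 1 acetylacetonato (acac, -1). Ligand charge sum = -3.
With Fe in oxidation state +3, the complex ion is [Fe...].

[Fe(acac)(H2O)(N3)2(NH3)]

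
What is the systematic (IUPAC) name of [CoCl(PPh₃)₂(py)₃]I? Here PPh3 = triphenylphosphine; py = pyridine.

chlorotris(pyridine)bis(triphenylphosphine)cobalt(II) iodide

The 1 iodide counter-ion carries a total charge of -1, so each complex ion is 1+.
Ligand charges: 1×chloro (-1 each), 2×triphenylphosphine (neutral), 3×pyridine (neutral); total -1. So Co + (-1) = 1+, giving Co = +2.
Ligands are named alphabetically: chloro before pyridine before triphenylphosphine.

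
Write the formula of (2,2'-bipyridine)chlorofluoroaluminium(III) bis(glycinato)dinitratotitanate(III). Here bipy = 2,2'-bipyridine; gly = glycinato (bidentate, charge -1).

[Al(bipy)ClF][Ti(gly)2(NO3)2]

Cation [Al…]: ligand charges -2, Al(III) ⇒ ion charge 1+.
Anion [Ti…]: ligand charges -4, Ti(III) ⇒ ion charge 1−.
One 1+ cation balances one 1− anion.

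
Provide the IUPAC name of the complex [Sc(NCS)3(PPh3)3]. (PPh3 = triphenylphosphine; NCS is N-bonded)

There is no counter-ion, so the complex is neutral overall.
Ligand charges: 3×triphenylphosphine (neutral), 3×isothiocyanato (-1 each); total -3. So Sc + (-3) = 0, giving Sc = +3.
Ligands are named alphabetically: isothiocyanato before triphenylphosphine.

triisothiocyanatotris(triphenylphosphine)scandium(III)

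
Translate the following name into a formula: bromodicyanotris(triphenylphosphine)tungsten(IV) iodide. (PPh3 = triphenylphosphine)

Ligands: 2 cyano (CN, -1), 3 triphenylphosphine (PPh3, neutral), 1 bromo (Br, -1). Ligand charge sum = -3.
Charge balance with iodide (-1) requires 1 complex ion per 1 iodide.

[WBr(CN)2(PPh3)3]I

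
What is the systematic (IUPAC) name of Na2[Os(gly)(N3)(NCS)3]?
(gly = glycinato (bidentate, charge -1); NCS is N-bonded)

sodium azido(glycinato)triisothiocyanatoosmate(III)

The 2 sodium counter-ions carry a total charge of +2, so each complex ion is 2−.
Ligand charges: 1×azido (-1 each), 1×glycinato (-1 each), 3×isothiocyanato (-1 each); total -5. So Os + (-5) = 2−, giving Os = +3.
Ligands are named alphabetically: azido before glycinato before isothiocyanato.
The complex ion is anionic, so osmium takes the -ate form osmate(III).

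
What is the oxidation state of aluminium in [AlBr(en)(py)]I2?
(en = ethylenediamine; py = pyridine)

+3

2 iodide outside the brackets (-1 each) → the complex ion is 2+.
Ligand charges: 1×en neutral; 1×Br = -1; 1×py neutral; sum -1.
Al + (-1) = 2+ ⇒ Al is +3.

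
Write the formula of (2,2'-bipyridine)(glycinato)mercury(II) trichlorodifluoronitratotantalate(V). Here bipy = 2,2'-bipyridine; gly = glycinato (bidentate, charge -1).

[Hg(bipy)(gly)][TaCl3F2(NO3)]

Cation [Hg…]: ligand charges -1, Hg(II) ⇒ ion charge 1+.
Anion [Ta…]: ligand charges -6, Ta(V) ⇒ ion charge 1−.
One 1+ cation balances one 1− anion.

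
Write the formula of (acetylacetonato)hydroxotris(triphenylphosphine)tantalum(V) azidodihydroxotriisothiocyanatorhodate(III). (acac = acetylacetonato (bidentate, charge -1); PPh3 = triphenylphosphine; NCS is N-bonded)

[Ta(acac)(OH)(PPh3)3][Rh(N3)(NCS)3(OH)2]

Cation [Ta…]: ligand charges -2, Ta(V) ⇒ ion charge 3+.
Anion [Rh…]: ligand charges -6, Rh(III) ⇒ ion charge 3−.
One 3+ cation balances one 3− anion.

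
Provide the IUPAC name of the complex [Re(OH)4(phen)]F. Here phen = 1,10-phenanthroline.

tetrahydroxo(1,10-phenanthroline)rhenium(V) fluoride

The 1 fluoride counter-ion carries a total charge of -1, so each complex ion is 1+.
Ligand charges: 4×hydroxo (-1 each), 1×1,10-phenanthroline (neutral); total -4. So Re + (-4) = 1+, giving Re = +5.
Ligands are named alphabetically: hydroxo before phenanthroline.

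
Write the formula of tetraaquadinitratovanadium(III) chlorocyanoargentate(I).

[V(H2O)4(NO3)2][AgCl(CN)]

Cation [V…]: ligand charges -2, V(III) ⇒ ion charge 1+.
Anion [Ag…]: ligand charges -2, Ag(I) ⇒ ion charge 1−.
One 1+ cation balances one 1− anion.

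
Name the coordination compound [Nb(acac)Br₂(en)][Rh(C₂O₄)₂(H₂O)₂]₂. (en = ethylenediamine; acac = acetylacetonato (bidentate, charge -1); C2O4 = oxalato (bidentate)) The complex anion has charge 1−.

(acetylacetonato)dibromo(ethylenediamine)niobium(V) diaquadioxalatorhodate(III)

Both ions are complex: the cation is named first with the plain metal name, the anion second with the -ate form; each ion's ligands are alphabetised independently.
The complex anion is given as 1−; its ligand charges sum to -4, so Rh = +3.
With 2 anions per cation, the cation must be 2×1 = 2+.
Cation: ligand charges sum to -3; for the ion to be 2+, Nb = +5.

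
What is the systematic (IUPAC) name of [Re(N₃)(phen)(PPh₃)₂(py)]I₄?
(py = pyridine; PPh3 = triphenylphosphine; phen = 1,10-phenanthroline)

azido(1,10-phenanthroline)(pyridine)bis(triphenylphosphine)rhenium(V) iodide

The 4 iodide counter-ions carry a total charge of -4, so each complex ion is 4+.
Ligand charges: 1×azido (-1 each), 1×pyridine (neutral), 2×triphenylphosphine (neutral), 1×1,10-phenanthroline (neutral); total -1. So Re + (-1) = 4+, giving Re = +5.
Ligands are named alphabetically: azido before phenanthroline before pyridine before triphenylphosphine.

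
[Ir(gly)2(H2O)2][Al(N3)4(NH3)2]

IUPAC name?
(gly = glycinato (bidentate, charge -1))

Both ions are complex: the cation is named first with the plain metal name, the anion second with the -ate form; each ion's ligands are alphabetised independently.
Aluminium is always +3 in its complexes; the anion's ligand charges sum to -4, so the complex anion is 1−.
A 1:1 salt means the cation carries the equal and opposite charge, 1+.
Cation: ligand charges sum to -2; for the ion to be 1+, Ir = +3.

diaquabis(glycinato)iridium(III) diamminetetraazidoaluminate(III)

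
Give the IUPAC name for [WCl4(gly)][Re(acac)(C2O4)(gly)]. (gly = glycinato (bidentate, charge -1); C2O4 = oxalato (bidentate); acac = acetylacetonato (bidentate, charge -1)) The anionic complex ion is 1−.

The complex anion is given as 1−; its ligand charges sum to -4, so Re = +3.
A 1:1 salt means the cation carries the equal and opposite charge, 1+.
Cation: ligand charges sum to -5; for the ion to be 1+, W = +6.

tetrachloro(glycinato)tungsten(VI) (acetylacetonato)(glycinato)oxalatorhenate(III)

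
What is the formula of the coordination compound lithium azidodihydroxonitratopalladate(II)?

Ligands: 1 nitrato (NO3, -1), 1 azido (N3, -1), 2 hydroxo (OH, -1). Ligand charge sum = -4.
With Pd in oxidation state +2, the complex ion is [Pd...]^2−.
Charge balance with lithium (+1) requires 1 complex ion per 2 lithium.

Li2[Pd(N3)(NO3)(OH)2]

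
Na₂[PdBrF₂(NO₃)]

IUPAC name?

sodium bromodifluoronitratopalladate(II)

The 2 sodium counter-ions carry a total charge of +2, so each complex ion is 2−.
Ligand charges: 1×nitrato (-1 each), 1×bromo (-1 each), 2×fluoro (-1 each); total -4. So Pd + (-4) = 2−, giving Pd = +2.
The complex ion is anionic, so palladium takes the -ate form palladate(II).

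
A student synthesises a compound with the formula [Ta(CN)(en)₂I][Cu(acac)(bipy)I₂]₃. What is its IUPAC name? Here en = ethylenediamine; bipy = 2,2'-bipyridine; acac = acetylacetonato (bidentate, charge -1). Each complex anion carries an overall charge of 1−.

cyanobis(ethylenediamine)iodotantalum(V) (acetylacetonato)(2,2'-bipyridine)diiodocuprate(II)

Both ions are complex: the cation is named first with the plain metal name, the anion second with the -ate form; each ion's ligands are alphabetised independently.
The complex anion is given as 1−; its ligand charges sum to -3, so Cu = +2.
With 3 anions per cation, the cation must be 3×1 = 3+.
Cation: ligand charges sum to -2; for the ion to be 3+, Ta = +5.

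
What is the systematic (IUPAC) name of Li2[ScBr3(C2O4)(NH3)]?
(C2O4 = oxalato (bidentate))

The 2 lithium counter-ions carry a total charge of +2, so each complex ion is 2−.
Ligand charges: 1×oxalato (-2 each), 1×ammine (neutral), 3×bromo (-1 each); total -5. So Sc + (-5) = 2−, giving Sc = +3.
Ligands are named alphabetically: ammine before bromo before oxalato.
The complex ion is anionic, so scandium takes the -ate form scandate(III).

lithium amminetribromooxalatoscandate(III)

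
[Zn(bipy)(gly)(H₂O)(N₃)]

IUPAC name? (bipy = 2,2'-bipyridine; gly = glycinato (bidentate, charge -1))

aquaazido(2,2'-bipyridine)(glycinato)zinc(II)

There is no counter-ion, so the complex is neutral overall.
Ligand charges: 1×aqua (neutral), 1×2,2'-bipyridine (neutral), 1×azido (-1 each), 1×glycinato (-1 each); total -2. So Zn + (-2) = 0, giving Zn = +2.
Ligands are named alphabetically: aqua before azido before bipyridine before glycinato.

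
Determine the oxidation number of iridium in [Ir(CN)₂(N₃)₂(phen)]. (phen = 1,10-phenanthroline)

No counter-ion: the bracketed complex is neutral.
Ligand charges: 2×CN = -2; 1×phen neutral; 2×N3 = -2; sum -4.
Ir + (-4) = 0 ⇒ Ir is +4.

+4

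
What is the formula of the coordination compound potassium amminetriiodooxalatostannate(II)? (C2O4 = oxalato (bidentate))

Ligands: 1 ammine (NH3, neutral), 1 oxalato (C2O4, -2), 3 iodo (I, -1). Ligand charge sum = -5.
With Sn in oxidation state +2, the complex ion is [Sn...]^3−.
Charge balance with potassium (+1) requires 1 complex ion per 3 potassium.

K3[Sn(C2O4)I3(NH3)]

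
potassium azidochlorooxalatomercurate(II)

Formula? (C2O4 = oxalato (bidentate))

Ligands: 1 oxalato (C2O4, -2), 1 chloro (Cl, -1), 1 azido (N3, -1). Ligand charge sum = -4.
Charge balance with potassium (+1) requires 1 complex ion per 2 potassium.

K2[Hg(C2O4)Cl(N3)]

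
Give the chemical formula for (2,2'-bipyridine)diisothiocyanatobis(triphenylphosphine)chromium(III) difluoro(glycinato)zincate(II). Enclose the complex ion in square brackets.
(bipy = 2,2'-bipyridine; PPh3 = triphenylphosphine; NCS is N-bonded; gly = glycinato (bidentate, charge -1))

Cation [Cr…]: ligand charges -2, Cr(III) ⇒ ion charge 1+.
Anion [Zn…]: ligand charges -3, Zn(II) ⇒ ion charge 1−.

[Cr(bipy)(NCS)2(PPh3)2][ZnF2(gly)]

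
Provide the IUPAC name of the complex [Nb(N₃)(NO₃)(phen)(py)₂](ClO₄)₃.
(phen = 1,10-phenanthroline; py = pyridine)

azidonitrato(1,10-phenanthroline)bis(pyridine)niobium(V) perchlorate

The 3 perchlorate counter-ions carry a total charge of -3, so each complex ion is 3+.
Ligand charges: 1×1,10-phenanthroline (neutral), 2×pyridine (neutral), 1×azido (-1 each), 1×nitrato (-1 each); total -2. So Nb + (-2) = 3+, giving Nb = +5.
Ligands are named alphabetically: azido before nitrato before phenanthroline before pyridine.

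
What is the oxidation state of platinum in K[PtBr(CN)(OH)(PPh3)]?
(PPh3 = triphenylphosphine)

1 potassium outside the brackets (+1 each) → the complex ion is 1−.
Ligand charges: 1×PPh3 neutral; 1×OH = -1; 1×Br = -1; 1×CN = -1; sum -3.
Pt + (-3) = 1− ⇒ Pt is +2.

+2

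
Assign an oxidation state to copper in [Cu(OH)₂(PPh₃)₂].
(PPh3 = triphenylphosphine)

+2

No counter-ion: the bracketed complex is neutral.
Ligand charges: 2×PPh3 neutral; 2×OH = -2; sum -2.
Cu + (-2) = 0 ⇒ Cu is +2.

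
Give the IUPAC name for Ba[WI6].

The 1 barium counter-ion carries a total charge of +2, so each complex ion is 2−.
Ligand charges: 6×iodo (-1 each); total -6. So W + (-6) = 2−, giving W = +4.
The complex ion is anionic, so tungsten takes the -ate form tungstate(IV).

barium hexaiodotungstate(IV)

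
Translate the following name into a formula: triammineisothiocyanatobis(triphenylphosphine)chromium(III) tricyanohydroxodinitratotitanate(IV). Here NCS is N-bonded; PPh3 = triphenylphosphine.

[Cr(NCS)(NH3)3(PPh3)2][Ti(CN)3(NO3)2(OH)]

Cation [Cr…]: ligand charges -1, Cr(III) ⇒ ion charge 2+.
Anion [Ti…]: ligand charges -6, Ti(IV) ⇒ ion charge 2−.
One 2+ cation balances one 2− anion.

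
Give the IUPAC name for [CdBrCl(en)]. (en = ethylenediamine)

bromochloro(ethylenediamine)cadmium(II)

There is no counter-ion, so the complex is neutral overall.
Ligand charges: 1×ethylenediamine (neutral), 1×chloro (-1 each), 1×bromo (-1 each); total -2. So Cd + (-2) = 0, giving Cd = +2.
Ligands are named alphabetically: bromo before chloro before ethylenediamine.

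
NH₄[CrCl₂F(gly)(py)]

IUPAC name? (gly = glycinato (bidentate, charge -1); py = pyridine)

ammonium dichlorofluoro(glycinato)(pyridine)chromate(III)

The 1 ammonium counter-ion carries a total charge of +1, so each complex ion is 1−.
Ligand charges: 1×glycinato (-1 each), 2×chloro (-1 each), 1×pyridine (neutral), 1×fluoro (-1 each); total -4. So Cr + (-4) = 1−, giving Cr = +3.
Ligands are named alphabetically: chloro before fluoro before glycinato before pyridine.
The complex ion is anionic, so chromium takes the -ate form chromate(III).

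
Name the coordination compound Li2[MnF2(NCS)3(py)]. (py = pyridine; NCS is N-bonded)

lithium difluorotriisothiocyanato(pyridine)manganate(III)

The 2 lithium counter-ions carry a total charge of +2, so each complex ion is 2−.
Ligand charges: 1×pyridine (neutral), 3×isothiocyanato (-1 each), 2×fluoro (-1 each); total -5. So Mn + (-5) = 2−, giving Mn = +3.
Ligands are named alphabetically: fluoro before isothiocyanato before pyridine.
The complex ion is anionic, so manganese takes the -ate form manganate(III).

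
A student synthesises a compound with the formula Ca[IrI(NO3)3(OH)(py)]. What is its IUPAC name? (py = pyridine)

calcium hydroxoiodotrinitrato(pyridine)iridate(III)

The 1 calcium counter-ion carries a total charge of +2, so each complex ion is 2−.
Ligand charges: 1×pyridine (neutral), 1×hydroxo (-1 each), 1×iodo (-1 each), 3×nitrato (-1 each); total -5. So Ir + (-5) = 2−, giving Ir = +3.
Ligands are named alphabetically: hydroxo before iodo before nitrato before pyridine.
The complex ion is anionic, so iridium takes the -ate form iridate(III).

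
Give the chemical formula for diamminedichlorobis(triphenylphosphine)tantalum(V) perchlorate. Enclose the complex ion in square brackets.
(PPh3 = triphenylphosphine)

Ligands: 2 ammine (NH3, neutral), 2 triphenylphosphine (PPh3, neutral), 2 chloro (Cl, -1). Ligand charge sum = -2.
With Ta in oxidation state +5, the complex ion is [Ta...]^3+.
Charge balance with perchlorate (-1) requires 1 complex ion per 3 perchlorate.

[TaCl2(NH3)2(PPh3)2](ClO4)3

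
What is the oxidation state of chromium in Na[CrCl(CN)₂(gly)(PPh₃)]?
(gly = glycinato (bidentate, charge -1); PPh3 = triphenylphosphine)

+3

1 sodium outside the brackets (+1 each) → the complex ion is 1−.
Ligand charges: 1×gly = -1; 2×CN = -2; 1×PPh3 neutral; 1×Cl = -1; sum -4.
Cr + (-4) = 1− ⇒ Cr is +3.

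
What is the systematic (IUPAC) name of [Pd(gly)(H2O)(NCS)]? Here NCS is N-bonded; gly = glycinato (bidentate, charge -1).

aqua(glycinato)isothiocyanatopalladium(II)

There is no counter-ion, so the complex is neutral overall.
Ligand charges: 1×isothiocyanato (-1 each), 1×aqua (neutral), 1×glycinato (-1 each); total -2. So Pd + (-2) = 0, giving Pd = +2.
Ligands are named alphabetically: aqua before glycinato before isothiocyanato.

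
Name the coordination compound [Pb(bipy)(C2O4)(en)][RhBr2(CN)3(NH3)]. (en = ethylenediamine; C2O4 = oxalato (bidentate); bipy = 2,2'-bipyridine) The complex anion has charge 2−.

The complex anion is given as 2−; its ligand charges sum to -5, so Rh = +3.
A 1:1 salt means the cation carries the equal and opposite charge, 2+.
Cation: ligand charges sum to -2; for the ion to be 2+, Pb = +4.

(2,2'-bipyridine)(ethylenediamine)oxalatolead(IV) amminedibromotricyanorhodate(III)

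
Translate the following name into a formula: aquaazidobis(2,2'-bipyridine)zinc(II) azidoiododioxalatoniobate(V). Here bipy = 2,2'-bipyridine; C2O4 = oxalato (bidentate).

[Zn(bipy)2(H2O)(N3)][Nb(C2O4)2I(N3)]

Cation [Zn…]: ligand charges -1, Zn(II) ⇒ ion charge 1+.
Anion [Nb…]: ligand charges -6, Nb(V) ⇒ ion charge 1−.
One 1+ cation balances one 1− anion.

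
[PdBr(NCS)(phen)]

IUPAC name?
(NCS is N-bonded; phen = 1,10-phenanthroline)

bromoisothiocyanato(1,10-phenanthroline)palladium(II)

There is no counter-ion, so the complex is neutral overall.
Ligand charges: 1×isothiocyanato (-1 each), 1×bromo (-1 each), 1×1,10-phenanthroline (neutral); total -2. So Pd + (-2) = 0, giving Pd = +2.
Ligands are named alphabetically: bromo before isothiocyanato before phenanthroline.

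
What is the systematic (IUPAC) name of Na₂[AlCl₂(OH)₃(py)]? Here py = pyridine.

The 2 sodium counter-ions carry a total charge of +2, so each complex ion is 2−.
Ligand charges: 3×hydroxo (-1 each), 1×pyridine (neutral), 2×chloro (-1 each); total -5. So Al + (-5) = 2−, giving Al = +3.
The complex ion is anionic, so aluminium takes the -ate form aluminate(III).

sodium dichlorotrihydroxo(pyridine)aluminate(III)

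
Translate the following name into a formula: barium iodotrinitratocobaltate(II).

Ligands: 1 iodo (I, -1), 3 nitrato (NO3, -1). Ligand charge sum = -4.
With Co in oxidation state +2, the complex ion is [Co...]^2−.
Charge balance with barium (+2) requires 1 complex ion per 1 barium.

Ba[CoI(NO3)3]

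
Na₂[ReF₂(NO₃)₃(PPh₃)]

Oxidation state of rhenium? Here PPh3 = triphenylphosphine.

2 sodium outside the brackets (+1 each) → the complex ion is 2−.
Ligand charges: 1×PPh3 neutral; 3×NO3 = -3; 2×F = -2; sum -5.
Re + (-5) = 2− ⇒ Re is +3.

+3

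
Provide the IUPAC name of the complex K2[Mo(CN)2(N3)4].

The 2 potassium counter-ions carry a total charge of +2, so each complex ion is 2−.
Ligand charges: 4×azido (-1 each), 2×cyano (-1 each); total -6. So Mo + (-6) = 2−, giving Mo = +4.
Ligands are named alphabetically: azido before cyano.
The complex ion is anionic, so molybdenum takes the -ate form molybdate(IV).

potassium tetraazidodicyanomolybdate(IV)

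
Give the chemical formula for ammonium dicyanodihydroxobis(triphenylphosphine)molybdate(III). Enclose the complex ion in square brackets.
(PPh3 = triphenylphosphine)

Ligands: 2 triphenylphosphine (PPh3, neutral), 2 cyano (CN, -1), 2 hydroxo (OH, -1). Ligand charge sum = -4.
With Mo in oxidation state +3, the complex ion is [Mo...]^1−.
Charge balance with ammonium (+1) requires 1 complex ion per 1 ammonium.

NH4[Mo(CN)2(OH)2(PPh3)2]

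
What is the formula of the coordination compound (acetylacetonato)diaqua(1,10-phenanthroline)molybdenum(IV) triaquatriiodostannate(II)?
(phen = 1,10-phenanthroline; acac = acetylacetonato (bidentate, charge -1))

Cation [Mo…]: ligand charges -1, Mo(IV) ⇒ ion charge 3+.
Anion [Sn…]: ligand charges -3, Sn(II) ⇒ ion charge 1−.

[Mo(acac)(H2O)2(phen)][Sn(H2O)3I3]3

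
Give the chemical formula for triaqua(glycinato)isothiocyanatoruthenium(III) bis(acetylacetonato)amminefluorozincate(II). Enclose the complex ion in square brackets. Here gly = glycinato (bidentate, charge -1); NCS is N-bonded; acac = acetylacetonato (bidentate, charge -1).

Cation [Ru…]: ligand charges -2, Ru(III) ⇒ ion charge 1+.
Anion [Zn…]: ligand charges -3, Zn(II) ⇒ ion charge 1−.

[Ru(gly)(H2O)3(NCS)][Zn(acac)2F(NH3)]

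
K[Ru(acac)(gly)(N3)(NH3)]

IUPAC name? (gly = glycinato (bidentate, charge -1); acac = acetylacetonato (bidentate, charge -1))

potassium (acetylacetonato)ammineazido(glycinato)ruthenate(II)

The 1 potassium counter-ion carries a total charge of +1, so each complex ion is 1−.
Ligand charges: 1×ammine (neutral), 1×glycinato (-1 each), 1×acetylacetonato (-1 each), 1×azido (-1 each); total -3. So Ru + (-3) = 1−, giving Ru = +2.
Ligands are named alphabetically: acetylacetonato before ammine before azido before glycinato.
The complex ion is anionic, so ruthenium takes the -ate form ruthenate(II).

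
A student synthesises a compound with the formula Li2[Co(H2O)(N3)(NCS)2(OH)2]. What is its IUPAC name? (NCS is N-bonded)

The 2 lithium counter-ions carry a total charge of +2, so each complex ion is 2−.
Ligand charges: 1×aqua (neutral), 1×azido (-1 each), 2×hydroxo (-1 each), 2×isothiocyanato (-1 each); total -5. So Co + (-5) = 2−, giving Co = +3.
Ligands are named alphabetically: aqua before azido before hydroxo before isothiocyanato.
The complex ion is anionic, so cobalt takes the -ate form cobaltate(III).

lithium aquaazidodihydroxodiisothiocyanatocobaltate(III)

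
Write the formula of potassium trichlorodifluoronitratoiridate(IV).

K2[IrCl3F2(NO3)]

Ligands: 3 chloro (Cl, -1), 2 fluoro (F, -1), 1 nitrato (NO3, -1). Ligand charge sum = -6.
Charge balance with potassium (+1) requires 1 complex ion per 2 potassium.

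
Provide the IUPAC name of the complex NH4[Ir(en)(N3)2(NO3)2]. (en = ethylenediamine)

The 1 ammonium counter-ion carries a total charge of +1, so each complex ion is 1−.
Ligand charges: 2×azido (-1 each), 2×nitrato (-1 each), 1×ethylenediamine (neutral); total -4. So Ir + (-4) = 1−, giving Ir = +3.
The complex ion is anionic, so iridium takes the -ate form iridate(III).

ammonium diazido(ethylenediamine)dinitratoiridate(III)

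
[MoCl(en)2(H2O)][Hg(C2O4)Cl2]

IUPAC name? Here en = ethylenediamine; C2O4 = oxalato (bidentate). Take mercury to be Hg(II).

Hg is given as +2; the anion's ligand charges sum to -4, so the complex anion is 2−.
A 1:1 salt means the cation carries the equal and opposite charge, 2+.
Cation: ligand charges sum to -1; for the ion to be 2+, Mo = +3.

aquachlorobis(ethylenediamine)molybdenum(III) dichlorooxalatomercurate(II)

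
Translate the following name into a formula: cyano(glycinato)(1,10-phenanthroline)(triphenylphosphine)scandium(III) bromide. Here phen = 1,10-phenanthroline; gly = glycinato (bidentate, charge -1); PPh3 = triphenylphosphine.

[Sc(CN)(gly)(phen)(PPh3)]Br

Ligands: 1 1,10-phenanthroline (phen, neutral), 1 glycinato (gly, -1), 1 triphenylphosphine (PPh3, neutral), 1 cyano (CN, -1). Ligand charge sum = -2.
With Sc in oxidation state +3, the complex ion is [Sc...]^1+.
Charge balance with bromide (-1) requires 1 complex ion per 1 bromide.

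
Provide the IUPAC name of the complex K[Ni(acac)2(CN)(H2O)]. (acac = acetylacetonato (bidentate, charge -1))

The 1 potassium counter-ion carries a total charge of +1, so each complex ion is 1−.
Ligand charges: 2×acetylacetonato (-1 each), 1×cyano (-1 each), 1×aqua (neutral); total -3. So Ni + (-3) = 1−, giving Ni = +2.
Ligands are named alphabetically: acetylacetonato before aqua before cyano.
The complex ion is anionic, so nickel takes the -ate form nickelate(II).

potassium bis(acetylacetonato)aquacyanonickelate(II)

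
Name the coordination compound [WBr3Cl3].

tribromotrichlorotungsten(VI)

There is no counter-ion, so the complex is neutral overall.
Ligand charges: 3×bromo (-1 each), 3×chloro (-1 each); total -6. So W + (-6) = 0, giving W = +6.
Ligands are named alphabetically: bromo before chloro.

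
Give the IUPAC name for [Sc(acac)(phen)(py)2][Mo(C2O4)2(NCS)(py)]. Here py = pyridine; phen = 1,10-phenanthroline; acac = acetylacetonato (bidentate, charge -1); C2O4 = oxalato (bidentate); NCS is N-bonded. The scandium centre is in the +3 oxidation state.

(acetylacetonato)(1,10-phenanthroline)bis(pyridine)scandium(III) isothiocyanatodioxalato(pyridine)molybdate(III)

Both ions are complex: the cation is named first with the plain metal name, the anion second with the -ate form; each ion's ligands are alphabetised independently.
Sc is given as +3; the cation's ligand charges sum to -1, so the complex cation is 2+.
A 1:1 salt means the anion carries the equal and opposite charge, 2−.
Anion: ligand charges sum to -5; for the ion to be 2−, Mo = +3.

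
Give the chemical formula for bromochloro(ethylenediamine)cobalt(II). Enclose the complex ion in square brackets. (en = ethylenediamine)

Ligands: 1 ethylenediamine (en, neutral), 1 bromo (Br, -1), 1 chloro (Cl, -1). Ligand charge sum = -2.
With Co in oxidation state +2, the complex ion is [Co...].

[CoBrCl(en)]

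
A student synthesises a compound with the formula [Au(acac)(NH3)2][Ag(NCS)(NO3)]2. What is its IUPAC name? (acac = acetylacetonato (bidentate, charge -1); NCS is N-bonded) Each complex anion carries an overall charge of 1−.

(acetylacetonato)diamminegold(III) isothiocyanatonitratoargentate(I)

The complex anion is given as 1−; its ligand charges sum to -2, so Ag = +1.
With 2 anions per cation, the cation must be 2×1 = 2+.
Cation: ligand charges sum to -1; for the ion to be 2+, Au = +3.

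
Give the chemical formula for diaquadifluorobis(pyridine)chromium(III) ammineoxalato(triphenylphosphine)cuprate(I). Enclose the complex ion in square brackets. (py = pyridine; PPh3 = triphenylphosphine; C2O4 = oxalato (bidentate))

Cation [Cr…]: ligand charges -2, Cr(III) ⇒ ion charge 1+.
Anion [Cu…]: ligand charges -2, Cu(I) ⇒ ion charge 1−.
One 1+ cation balances one 1− anion.

[CrF2(H2O)2(py)2][Cu(C2O4)(NH3)(PPh3)]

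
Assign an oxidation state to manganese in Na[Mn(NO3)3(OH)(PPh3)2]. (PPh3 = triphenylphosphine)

+3

1 sodium outside the brackets (+1 each) → the complex ion is 1−.
Ligand charges: 2×PPh3 neutral; 3×NO3 = -3; 1×OH = -1; sum -4.
Mn + (-4) = 1− ⇒ Mn is +3.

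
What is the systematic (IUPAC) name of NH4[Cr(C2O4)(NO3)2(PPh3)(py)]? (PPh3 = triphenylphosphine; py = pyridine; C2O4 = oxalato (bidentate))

The 1 ammonium counter-ion carries a total charge of +1, so each complex ion is 1−.
Ligand charges: 1×triphenylphosphine (neutral), 1×pyridine (neutral), 1×oxalato (-2 each), 2×nitrato (-1 each); total -4. So Cr + (-4) = 1−, giving Cr = +3.
Ligands are named alphabetically: nitrato before oxalato before pyridine before triphenylphosphine.
The complex ion is anionic, so chromium takes the -ate form chromate(III).

ammonium dinitratooxalato(pyridine)(triphenylphosphine)chromate(III)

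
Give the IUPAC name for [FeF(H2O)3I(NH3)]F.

The 1 fluoride counter-ion carries a total charge of -1, so each complex ion is 1+.
Ligand charges: 1×fluoro (-1 each), 3×aqua (neutral), 1×iodo (-1 each), 1×ammine (neutral); total -2. So Fe + (-2) = 1+, giving Fe = +3.
Ligands are named alphabetically: ammine before aqua before fluoro before iodo.

amminetriaquafluoroiodoiron(III) fluoride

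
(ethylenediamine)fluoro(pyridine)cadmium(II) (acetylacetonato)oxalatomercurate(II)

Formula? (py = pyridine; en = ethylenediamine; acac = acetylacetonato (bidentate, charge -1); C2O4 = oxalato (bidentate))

[Cd(en)F(py)][Hg(acac)(C2O4)]

Cation [Cd…]: ligand charges -1, Cd(II) ⇒ ion charge 1+.
Anion [Hg…]: ligand charges -3, Hg(II) ⇒ ion charge 1−.
One 1+ cation balances one 1− anion.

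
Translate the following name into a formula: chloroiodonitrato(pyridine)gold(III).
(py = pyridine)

[AuClI(NO3)(py)]

Ligands: 1 nitrato (NO3, -1), 1 iodo (I, -1), 1 pyridine (py, neutral), 1 chloro (Cl, -1). Ligand charge sum = -3.
With Au in oxidation state +3, the complex ion is [Au...].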